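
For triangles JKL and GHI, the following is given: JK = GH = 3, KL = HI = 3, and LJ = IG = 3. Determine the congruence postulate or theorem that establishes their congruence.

The given information provides:
JK = GH = 3, KL = HI = 3, and LJ = IG = 3
This matches the SSS congruence theorem.
All three pairs of corresponding sides are equal (Side-Side-Side).

SSS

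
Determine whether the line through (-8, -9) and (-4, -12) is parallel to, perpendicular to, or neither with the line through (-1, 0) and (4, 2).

Slope of line 1: m1 = (-12 - -9)/(-4 - -8) = -3/4 = -3/4
Slope of line 2: m2 = (2 - 0)/(4 - -1) = 2/5 = 2/5
m1 != m2 and m1*m2 = -3/10 != -1. Neither.

Neither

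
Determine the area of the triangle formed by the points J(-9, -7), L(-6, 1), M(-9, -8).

The Shoelace formula computes the area from vertex coordinates by summing cross products.
For vertices (-9,-7), (-6,1), (-9,-8):
Signed sum = -9*1 - -6*-7 + -6*-8 - -9*1 + -9*-7 - -9*-8
= -51 + 57 + -9 = -3
Area = (1/2)|-3| = 3/2.

3/2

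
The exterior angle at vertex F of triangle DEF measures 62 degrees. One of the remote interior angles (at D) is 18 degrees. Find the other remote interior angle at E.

By the exterior angle theorem: exterior angle = sum of remote interior angles.
62 = 18 + angle E
angle E = 62 - 18 = 44 degrees

44 degrees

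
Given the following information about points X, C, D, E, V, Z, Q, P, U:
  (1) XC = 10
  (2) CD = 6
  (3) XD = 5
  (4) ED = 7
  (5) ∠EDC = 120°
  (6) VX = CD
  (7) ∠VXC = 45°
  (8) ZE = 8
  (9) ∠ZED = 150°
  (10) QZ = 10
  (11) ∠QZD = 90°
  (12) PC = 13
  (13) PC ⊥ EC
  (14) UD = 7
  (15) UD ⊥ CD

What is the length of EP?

Step 1: By the law of cosines on triangle EDC: EC² = 7² + 6² − 2·7·6·cos(120°) = 127, so EC = √127.
Step 2: By the law of cosines on triangle ECP: EP² = √127² + 13² − 2·√127·13·cos(90°) = 296, so EP = 2·√74.

Therefore, the length of EP = 2·√74.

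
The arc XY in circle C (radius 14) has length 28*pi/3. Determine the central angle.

The full circumference is 2πr = 28*pi.
The arc is 28*pi/3 / 28*pi = 1/3 of the full circle.
So the central angle = 1/3 × 360° = 120°.

120°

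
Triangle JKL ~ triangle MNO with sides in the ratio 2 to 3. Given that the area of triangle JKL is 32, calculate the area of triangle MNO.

The ratio of areas of similar triangles = (side ratio)^2.
Side ratio = 2:3, so area ratio = 4:9.
Area of MNO / Area of JKL = 9/4
Area of MNO = 32 * 9/4 = 72

72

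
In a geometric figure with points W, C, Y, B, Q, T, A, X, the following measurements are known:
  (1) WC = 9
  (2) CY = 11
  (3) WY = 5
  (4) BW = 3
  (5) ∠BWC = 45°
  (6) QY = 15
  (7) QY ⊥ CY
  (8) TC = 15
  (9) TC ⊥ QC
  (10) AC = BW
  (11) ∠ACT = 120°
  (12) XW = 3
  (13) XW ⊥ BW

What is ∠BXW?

Step 1: By the law of cosines on triangle XWB: XB² = 3² + 3² − 2·3·3·cos(90°) = 18, so XB = 3·√2.
Step 2: By the inverse law of cosines on triangle BXW: cos(∠BXW) = ((3·√2)² + 3² − 3²) / (2·3·√2·3) = 18/25.46 = 0.7071, so ∠BXW = 45°.

Therefore, the measure of angle ∠BXW = 45°.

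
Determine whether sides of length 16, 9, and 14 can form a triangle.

Yes.
The triangle inequality requires that the sum of any two sides exceeds the third.
Here 9 + 14 = 23 > 16, so the condition is met.

Yes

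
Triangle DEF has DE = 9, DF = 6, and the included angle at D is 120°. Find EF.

By the law of cosines: EF^2 = DE^2 + DF^2 - 2*DE*DF*cos(D)
EF^2 = 9^2 + 6^2 - 2*9*6*cos(120°)
EF^2 = 81 + 36 - 108*(-1/2)
EF^2 = 171
EF = 3*sqrt(19)

3*sqrt(19)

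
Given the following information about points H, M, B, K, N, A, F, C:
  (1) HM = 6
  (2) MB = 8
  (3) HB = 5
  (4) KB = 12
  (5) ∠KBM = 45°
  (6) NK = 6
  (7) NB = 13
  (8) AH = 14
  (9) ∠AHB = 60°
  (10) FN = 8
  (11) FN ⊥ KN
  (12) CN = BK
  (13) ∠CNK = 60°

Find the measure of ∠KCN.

From the given relations: CN = BK = 12.
Step 1: By the law of cosines on triangle CNK: CK² = 12² + 6² − 2·12·6·cos(60°) = 108, so CK = 6·√3.
Step 2: By the inverse law of cosines on triangle KCN: cos(∠KCN) = ((6·√3)² + 12² − 6²) / (2·6·√3·12) = 216/249.42 = 0.866, so ∠KCN = 30°.

Therefore, the measure of angle ∠KCN = 30°.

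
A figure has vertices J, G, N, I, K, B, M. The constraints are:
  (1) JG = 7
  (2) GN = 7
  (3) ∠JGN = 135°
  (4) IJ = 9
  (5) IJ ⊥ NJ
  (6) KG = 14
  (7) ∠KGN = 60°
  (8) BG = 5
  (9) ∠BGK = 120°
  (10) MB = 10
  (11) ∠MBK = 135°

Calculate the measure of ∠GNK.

Step 1: By the law of cosines on triangle NGK: NK² = 7² + 14² − 2·7·14·cos(60°) = 147, so NK = 7·√3.
Step 2: By the inverse law of cosines on triangle GNK: cos(∠GNK) = (7² + (7·√3)² − 14²) / (2·7·7·√3) = 0/169.74 = 0, so ∠GNK = 90°.

Therefore, the measure of angle ∠GNK = 90°.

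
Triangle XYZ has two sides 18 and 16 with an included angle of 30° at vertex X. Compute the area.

Area = (1/2) * XY * XZ * sin(X)
Area = (1/2) * 18 * 16 * sin(30°)
Area = (1/2) * 18 * 16 * 1/2
Area = 72

72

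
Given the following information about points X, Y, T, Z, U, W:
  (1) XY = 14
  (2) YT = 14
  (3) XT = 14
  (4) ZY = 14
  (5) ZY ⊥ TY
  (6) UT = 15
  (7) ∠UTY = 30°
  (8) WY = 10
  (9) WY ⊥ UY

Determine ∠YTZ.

Step 1: By the law of cosines on triangle TYZ: TZ² = 14² + 14² − 2·14·14·cos(90°) = 392, so TZ = 14·√2.
Step 2: By the inverse law of cosines on triangle YTZ: cos(∠YTZ) = (14² + (14·√2)² − 14²) / (2·14·14·√2) = 392/554.37 = 0.7071, so ∠YTZ = 45°.

Therefore, the measure of angle ∠YTZ = 45°.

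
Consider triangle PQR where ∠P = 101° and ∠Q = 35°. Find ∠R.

By the triangle angle sum property, the three interior angles of any triangle add up to 180°.
We know angle P = 101° and angle Q = 35°, so their sum is 136°.
Therefore angle R = 180° - 136° = 44°.

44 degrees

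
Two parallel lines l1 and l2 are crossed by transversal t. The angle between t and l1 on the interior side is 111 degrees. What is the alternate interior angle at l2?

Alternate interior angles lie on opposite sides of the transversal, between the parallel lines.
By the alternate interior angle theorem, they are equal: 111 degrees.

111 degrees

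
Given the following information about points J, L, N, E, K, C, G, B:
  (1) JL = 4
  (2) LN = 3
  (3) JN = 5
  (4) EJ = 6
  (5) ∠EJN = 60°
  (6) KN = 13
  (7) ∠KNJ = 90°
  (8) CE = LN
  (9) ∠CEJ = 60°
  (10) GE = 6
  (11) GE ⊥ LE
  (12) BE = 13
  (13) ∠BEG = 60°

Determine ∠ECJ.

From the given relations: CE = LN = 3.
Step 1: By the law of cosines on triangle CEJ: CJ² = 3² + 6² − 2·3·6·cos(60°) = 27, so CJ = 3·√3.
Step 2: By the inverse law of cosines on triangle ECJ: cos(∠ECJ) = (3² + (3·√3)² − 6²) / (2·3·3·√3) = 0/31.18 = 0, so ∠ECJ = 90°.

Therefore, the measure of angle ∠ECJ = 90°.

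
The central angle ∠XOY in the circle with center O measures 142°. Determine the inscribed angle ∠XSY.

An inscribed angle intercepts an arc from a point on the circle, while the central angle intercepts the same arc from the center.
The inscribed angle is always half the central angle: 142° / 2 = 71°.

71°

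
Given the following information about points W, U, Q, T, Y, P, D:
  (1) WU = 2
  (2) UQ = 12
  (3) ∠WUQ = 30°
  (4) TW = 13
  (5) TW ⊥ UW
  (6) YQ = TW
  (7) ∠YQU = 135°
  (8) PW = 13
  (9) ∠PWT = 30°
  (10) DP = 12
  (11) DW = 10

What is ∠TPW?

Step 1: By the law of cosines on triangle PWT: PT² = 13² + 13² − 2·13·13·cos(30°) = 45.28, so PT ≈ 6.73.
Step 2: By the inverse law of cosines on triangle TPW: cos(∠TPW) = (6.73² + 13² − 13²) / (2·6.73·13) = 45.28/174.96 = 0.2588, so ∠TPW = 75°.

Therefore, the measure of angle ∠TPW = 75°.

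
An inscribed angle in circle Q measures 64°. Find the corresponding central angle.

Central angle = 2 × 64° = 128° (inscribed angle theorem).

128°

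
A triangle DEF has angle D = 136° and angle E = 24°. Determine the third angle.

angle F = 180 - 136 - 24 = 20 degrees.

20 degrees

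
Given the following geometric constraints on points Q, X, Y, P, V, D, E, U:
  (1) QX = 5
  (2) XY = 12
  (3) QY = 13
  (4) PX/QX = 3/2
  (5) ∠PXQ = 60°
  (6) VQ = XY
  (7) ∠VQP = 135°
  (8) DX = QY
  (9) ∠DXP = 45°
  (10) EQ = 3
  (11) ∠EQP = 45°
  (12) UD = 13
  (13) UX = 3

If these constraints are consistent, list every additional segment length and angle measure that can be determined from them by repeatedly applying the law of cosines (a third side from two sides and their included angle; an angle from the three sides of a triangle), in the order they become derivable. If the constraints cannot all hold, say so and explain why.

The constraints are consistent. Derivable facts, in order:
After 1 step:
- PD ≈ 9.35
- QP = 5/2·√7
- ∠DUX = 83.37°
- ∠DXU = 83.37°
- ∠QXY = 90°
- ∠QYX = 22.62°
- ∠UDX = 13.25°
- ∠XQY = 67.38°
After 2 steps:
- PE ≈ 4.97
- PV ≈ 17.32
- ∠DPX = 100.43°
- ∠PDX = 34.57°
- ∠PQX = 79.11°
- ∠QPX = 40.89°
After 3 steps:
- ∠EPQ = 25.27°
- ∠PEQ = 109.73°
- ∠PVQ = 15.67°
- ∠QPV = 29.33°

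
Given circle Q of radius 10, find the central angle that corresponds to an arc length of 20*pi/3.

The full circumference is 2πr = 20*pi.
The arc is 20*pi/3 / 20*pi = 1/3 of the full circle.
So the central angle = 1/3 × 360° = 120°.

120°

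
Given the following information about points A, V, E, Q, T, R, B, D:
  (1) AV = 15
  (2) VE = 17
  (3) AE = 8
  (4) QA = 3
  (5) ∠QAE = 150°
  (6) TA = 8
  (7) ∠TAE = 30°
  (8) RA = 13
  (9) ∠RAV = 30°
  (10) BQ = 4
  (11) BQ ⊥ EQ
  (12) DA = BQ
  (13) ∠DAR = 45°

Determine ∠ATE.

Step 1: By the law of cosines on triangle TAE: TE² = 8² + 8² − 2·8·8·cos(30°) = 17.15, so TE ≈ 4.14.
Step 2: By the inverse law of cosines on triangle ATE: cos(∠ATE) = (8² + 4.14² − 8²) / (2·8·4.14) = 17.15/66.26 = 0.2588, so ∠ATE = 75°.

Therefore, the measure of angle ∠ATE = 75°.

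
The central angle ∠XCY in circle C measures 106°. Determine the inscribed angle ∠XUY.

An inscribed angle intercepts an arc from a point on the circle, while the central angle intercepts the same arc from the center.
The inscribed angle is always half the central angle: 106° / 2 = 53°.

53°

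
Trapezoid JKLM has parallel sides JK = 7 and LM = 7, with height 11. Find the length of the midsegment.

The midsegment (median) of a trapezoid connects the midpoints of the non-parallel sides.
Its length is the average of the two bases: (7 + 7) / 2 = 7.

7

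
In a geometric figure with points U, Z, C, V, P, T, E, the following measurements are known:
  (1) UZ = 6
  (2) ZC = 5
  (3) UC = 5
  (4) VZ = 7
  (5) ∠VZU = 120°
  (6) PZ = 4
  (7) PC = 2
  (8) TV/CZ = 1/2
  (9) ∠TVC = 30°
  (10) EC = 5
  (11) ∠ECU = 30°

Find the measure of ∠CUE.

Step 1: By the law of cosines on triangle UCE: UE² = 5² + 5² − 2·5·5·cos(30°) = 6.7, so UE ≈ 2.59.
Step 2: By the inverse law of cosines on triangle CUE: cos(∠CUE) = (5² + 2.59² − 5²) / (2·5·2.59) = 6.7/25.88 = 0.2588, so ∠CUE = 75°.

Therefore, the measure of angle ∠CUE = 75°.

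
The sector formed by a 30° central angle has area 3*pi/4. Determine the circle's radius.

Sector area A = πr² × θ/360, so r² = 360A / (πθ).
r² = 360 × 3*pi/4 / (π × 30)
r² = 9
r = 3

3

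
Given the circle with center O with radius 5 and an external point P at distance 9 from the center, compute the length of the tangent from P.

Let T be the point of tangency. Then OT ⊥ PT (radius ⊥ tangent).
In right triangle OTP: OP² = OT² + PT²
9² = 5² + PT²
PT² = 56, PT = 2*sqrt(14)

2*sqrt(14)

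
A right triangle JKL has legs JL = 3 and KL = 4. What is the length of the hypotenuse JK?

By the Pythagorean theorem: JK^2 = JL^2 + KL^2
JK^2 = 3^2 + 4^2 = 9 + 16 = 25
JK = sqrt(25) = 5

5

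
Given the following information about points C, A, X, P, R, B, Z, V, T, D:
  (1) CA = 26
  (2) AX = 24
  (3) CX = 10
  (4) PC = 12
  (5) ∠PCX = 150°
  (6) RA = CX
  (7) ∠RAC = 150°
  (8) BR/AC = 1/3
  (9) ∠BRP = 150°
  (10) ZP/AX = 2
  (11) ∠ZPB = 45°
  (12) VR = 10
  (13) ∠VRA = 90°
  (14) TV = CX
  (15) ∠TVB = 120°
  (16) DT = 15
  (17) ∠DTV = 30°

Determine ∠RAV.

From the given relations: RA = CX = 10.
Step 1: By the law of cosines on triangle ARV: AV² = 10² + 10² − 2·10·10·cos(90°) = 200, so AV = 10·√2.
Step 2: By the inverse law of cosines on triangle RAV: cos(∠RAV) = (10² + (10·√2)² − 10²) / (2·10·10·√2) = 200/282.84 = 0.7071, so ∠RAV = 45°.

Therefore, the measure of angle ∠RAV = 45°.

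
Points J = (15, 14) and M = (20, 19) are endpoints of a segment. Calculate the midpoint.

The midpoint is the average of the coordinates:
x: (15 + 20)/2 = 35/2
y: (14 + 19)/2 = 33/2
Midpoint = (35/2, 33/2)

(35/2, 33/2)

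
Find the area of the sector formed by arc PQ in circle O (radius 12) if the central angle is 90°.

Sector area = πr² × θ/360
= π × 12² × 1/4
= π × 144 × 1/4
= 36*pi

36*pi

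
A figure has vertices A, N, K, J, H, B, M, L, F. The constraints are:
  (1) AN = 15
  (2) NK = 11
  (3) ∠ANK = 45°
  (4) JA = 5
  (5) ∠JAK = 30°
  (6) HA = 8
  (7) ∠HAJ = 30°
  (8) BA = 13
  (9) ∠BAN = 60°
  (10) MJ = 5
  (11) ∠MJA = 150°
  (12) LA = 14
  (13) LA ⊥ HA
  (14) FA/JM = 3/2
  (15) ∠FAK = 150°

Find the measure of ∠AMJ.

Step 1: By the law of cosines on triangle MJA: MA² = 5² + 5² − 2·5·5·cos(150°) = 93.3, so MA ≈ 9.66.
Step 2: By the inverse law of cosines on triangle AMJ: cos(∠AMJ) = (9.66² + 5² − 5²) / (2·9.66·5) = 93.3/96.59 = 0.9659, so ∠AMJ = 15°.

Therefore, the measure of angle ∠AMJ = 15°.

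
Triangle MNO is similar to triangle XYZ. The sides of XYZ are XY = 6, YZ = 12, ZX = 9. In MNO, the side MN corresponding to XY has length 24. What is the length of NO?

k = 24/6 = 4. NO = 4 * 12 = 48.

48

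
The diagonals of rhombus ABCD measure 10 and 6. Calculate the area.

Area of a rhombus = (d1 * d2) / 2
Area = (10 * 6) / 2
Area = 60 / 2
Area = 30

30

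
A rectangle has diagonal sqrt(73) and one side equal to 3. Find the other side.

Using the Pythagorean theorem: d^2 = a^2 + b^2
b^2 = d^2 - a^2
b^2 = 73 - 9
b^2 = 64
b = sqrt(64) = 8

8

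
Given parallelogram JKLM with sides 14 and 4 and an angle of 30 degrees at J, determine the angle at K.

Consecutive angles are supplementary: angle K = 180 - 30 = 150 degrees.

150 degrees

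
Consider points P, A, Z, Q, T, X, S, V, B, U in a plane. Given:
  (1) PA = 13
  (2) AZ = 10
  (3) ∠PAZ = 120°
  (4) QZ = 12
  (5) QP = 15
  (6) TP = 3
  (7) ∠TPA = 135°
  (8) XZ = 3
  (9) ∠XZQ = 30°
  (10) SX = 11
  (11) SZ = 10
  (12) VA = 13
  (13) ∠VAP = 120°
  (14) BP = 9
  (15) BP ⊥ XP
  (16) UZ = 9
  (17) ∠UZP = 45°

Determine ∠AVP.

Step 1: By the law of cosines on triangle VAP: VP² = 13² + 13² − 2·13·13·cos(120°) = 507, so VP = 13·√3.
Step 2: By the inverse law of cosines on triangle AVP: cos(∠AVP) = (13² + (13·√3)² − 13²) / (2·13·13·√3) = 507/585.43 = 0.866, so ∠AVP = 30°.

Therefore, the measure of angle ∠AVP = 30°.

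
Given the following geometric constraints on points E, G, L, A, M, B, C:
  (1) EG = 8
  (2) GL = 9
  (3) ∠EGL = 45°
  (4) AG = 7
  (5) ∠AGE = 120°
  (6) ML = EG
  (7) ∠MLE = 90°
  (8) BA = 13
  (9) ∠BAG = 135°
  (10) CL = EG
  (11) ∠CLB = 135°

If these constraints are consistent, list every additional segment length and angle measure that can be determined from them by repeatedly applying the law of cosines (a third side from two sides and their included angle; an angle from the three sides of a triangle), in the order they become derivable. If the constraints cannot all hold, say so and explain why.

The constraints are consistent. Derivable facts, in order:
After 1 step:
- EA = 13
- EL ≈ 6.57
- GB ≈ 18.62
After 2 steps:
- EM ≈ 10.35
- ∠ABG = 15.42°
- ∠AEG = 27.8°
- ∠AGB = 29.58°
- ∠EAG = 32.2°
- ∠ELG = 59.42°
- ∠GEL = 75.58°
After 3 steps:
- ∠EML = 39.4°
- ∠LEM = 50.6°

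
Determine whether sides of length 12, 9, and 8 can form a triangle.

Sort the sides: 8, 9, 12.
It suffices to check that the sum of the two smallest exceeds the largest:
8 + 9 = 17 > 12. ✓
Yes, a valid triangle can be formed.

Yes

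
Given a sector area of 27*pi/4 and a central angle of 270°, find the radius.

The sector covers 270°/360° = 3/4 of the full circle.
Full circle area = 27*pi/4 / 3/4 = 9*pi.
Since full area = πr², we get r² = 9*pi/π = 9, so r = 3.

3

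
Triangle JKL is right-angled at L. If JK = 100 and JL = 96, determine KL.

By the Pythagorean theorem: KL^2 = JK^2 - JL^2
KL^2 = 100^2 - 96^2 = 10000 - 9216 = 784
KL = sqrt(784) = 28

28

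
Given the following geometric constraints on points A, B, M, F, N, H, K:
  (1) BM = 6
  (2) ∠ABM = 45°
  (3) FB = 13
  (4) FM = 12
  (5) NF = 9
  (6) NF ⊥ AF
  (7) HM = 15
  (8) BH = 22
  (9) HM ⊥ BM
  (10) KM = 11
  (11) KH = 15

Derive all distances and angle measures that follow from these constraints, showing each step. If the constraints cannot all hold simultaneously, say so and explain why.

These constraints are not satisfiable: by the triangle inequality in triangle MBH, (1) BM = 6 and (7) HM = 15 force BH ≤ 6 + 15 = 21, but (8) says BH = 22. No planar figure meets all of them, so nothing further can be derived.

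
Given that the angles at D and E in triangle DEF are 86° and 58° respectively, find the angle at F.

angle F = 180 - 86 - 58 = 36 degrees.

36 degrees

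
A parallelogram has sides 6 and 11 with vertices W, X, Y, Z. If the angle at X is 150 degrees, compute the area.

The area of a parallelogram equals the product of two adjacent sides times the sine of the included angle.
This is because the height equals 11 * sin(150°) = 11/2.
Area = 6 * 11/2 = 33

33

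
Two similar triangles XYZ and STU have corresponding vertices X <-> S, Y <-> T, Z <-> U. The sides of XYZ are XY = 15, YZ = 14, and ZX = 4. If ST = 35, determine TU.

Similar triangles have proportional sides. Setting up the proportion:
ST / XY = TU / YZ
35 / 15 = TU / 14
TU = 14 * 35 / 15 = 98/3.

98/3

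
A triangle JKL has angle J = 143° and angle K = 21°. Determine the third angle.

By the triangle angle sum property, the three interior angles of any triangle add up to 180°.
We know angle J = 143° and angle K = 21°, so their sum is 164°.
Therefore angle L = 180° - 164° = 16°.

16 degrees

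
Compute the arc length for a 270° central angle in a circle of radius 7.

Arc length = 2πr × θ/360
= 2π × 7 × 3/4
= 21*pi/2

21*pi/2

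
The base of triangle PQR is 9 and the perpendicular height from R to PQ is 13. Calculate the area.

A triangle's area is half the area of a rectangle with the same base and height.
Area = (1/2) * 9 * 13 = 117/2.

117/2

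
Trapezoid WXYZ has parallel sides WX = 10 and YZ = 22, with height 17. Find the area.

Area = (10 + 22) * 17 / 2 = 544 / 2 = 272

272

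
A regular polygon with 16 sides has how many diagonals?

The number of diagonals in an n-gon is n(n - 3)/2.
For n = 16: 16(16 - 3)/2 = 16 × 13 / 2 = 104.

104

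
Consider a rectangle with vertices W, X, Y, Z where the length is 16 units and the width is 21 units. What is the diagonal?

Using the Pythagorean theorem:
d² = 16² + 21² = 256 + 441 = 697
d = sqrt(697)

sqrt(697)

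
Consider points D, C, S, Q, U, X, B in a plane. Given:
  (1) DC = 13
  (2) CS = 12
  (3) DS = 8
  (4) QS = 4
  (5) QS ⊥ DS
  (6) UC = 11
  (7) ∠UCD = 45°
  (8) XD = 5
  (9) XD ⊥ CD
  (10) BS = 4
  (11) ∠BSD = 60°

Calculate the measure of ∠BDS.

Step 1: By the law of cosines on triangle DSB: DB² = 8² + 4² − 2·8·4·cos(60°) = 48, so DB = 4·√3.
Step 2: By the inverse law of cosines on triangle BDS: cos(∠BDS) = ((4·√3)² + 8² − 4²) / (2·4·√3·8) = 96/110.85 = 0.866, so ∠BDS = 30°.

Therefore, the measure of angle ∠BDS = 30°.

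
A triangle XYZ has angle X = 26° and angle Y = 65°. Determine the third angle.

By the triangle angle sum property, the three interior angles of any triangle add up to 180°.
We know angle X = 26° and angle Y = 65°, so their sum is 91°.
Therefore angle Z = 180° - 91° = 89°.

89 degrees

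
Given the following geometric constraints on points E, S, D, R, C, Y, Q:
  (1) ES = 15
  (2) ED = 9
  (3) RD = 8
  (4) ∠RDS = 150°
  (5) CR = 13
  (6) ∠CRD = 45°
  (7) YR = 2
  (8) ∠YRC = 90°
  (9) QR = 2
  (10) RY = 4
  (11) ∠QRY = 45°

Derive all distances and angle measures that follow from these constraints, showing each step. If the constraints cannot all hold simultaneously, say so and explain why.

These constraints are not satisfiable: (7) YR = 2 and (10) RY = 4 assign two different lengths to the same segment. No planar figure meets all of them, so nothing further can be derived.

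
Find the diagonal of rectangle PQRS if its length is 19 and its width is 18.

d = sqrt(19^2 + 18^2) = sqrt(685)

sqrt(685)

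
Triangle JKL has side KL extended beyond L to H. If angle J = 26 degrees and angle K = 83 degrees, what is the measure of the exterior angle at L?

The interior angle at L is 180 - 26 - 83 = 71 degrees.
The exterior angle and interior angle at L are supplementary:
Exterior angle = 180 - 71 = 109 degrees.

109 degrees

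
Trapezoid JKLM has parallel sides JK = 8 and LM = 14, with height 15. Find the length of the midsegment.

The midsegment of a trapezoid = (base1 + base2) / 2
midsegment = (8 + 14) / 2
midsegment = 22 / 2
midsegment = 11

11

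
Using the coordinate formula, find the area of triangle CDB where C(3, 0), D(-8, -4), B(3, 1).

The Shoelace formula computes the area from vertex coordinates by summing cross products.
For vertices (3,0), (-8,-4), (3,1):
Signed sum = 3*-4 - -8*0 + -8*1 - 3*-4 + 3*0 - 3*1
= -12 + 4 + -3 = -11
Area = (1/2)|-11| = 11/2.

11/2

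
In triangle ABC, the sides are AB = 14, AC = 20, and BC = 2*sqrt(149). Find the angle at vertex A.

By the inverse law of cosines: cos(A) = (AB² + AC² - BC²) / (2 × AB × AC)
cos(A) = (14² + 20² - (2*sqrt(149))²) / (2 × 14 × 20)
cos(A) = (196 + 400 - (596)) / 560
cos(A) = 0
A = arccos(0) = 90°

90°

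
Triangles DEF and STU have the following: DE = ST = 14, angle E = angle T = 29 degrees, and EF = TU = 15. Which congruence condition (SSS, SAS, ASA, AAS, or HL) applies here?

The given information matches SAS: Two pairs of corresponding sides and the included angle are equal (Side-Angle-Side).

SAS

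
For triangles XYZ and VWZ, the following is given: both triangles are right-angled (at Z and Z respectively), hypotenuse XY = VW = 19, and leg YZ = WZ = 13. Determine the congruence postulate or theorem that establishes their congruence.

The given information matches HL: The hypotenuse and one leg of two right triangles are equal (Hypotenuse-Leg).

HL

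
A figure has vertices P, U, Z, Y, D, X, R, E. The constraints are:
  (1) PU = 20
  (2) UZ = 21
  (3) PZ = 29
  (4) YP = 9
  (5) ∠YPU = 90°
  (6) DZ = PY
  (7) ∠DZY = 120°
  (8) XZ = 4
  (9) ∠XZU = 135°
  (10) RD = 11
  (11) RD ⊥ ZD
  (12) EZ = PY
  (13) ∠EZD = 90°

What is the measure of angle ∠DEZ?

From the given relations: EZ = PY = 9; DZ = PY = 9.
Step 1: By the law of cosines on triangle EZD: ED² = 9² + 9² − 2·9·9·cos(90°) = 162, so ED = 9·√2.
Step 2: By the inverse law of cosines on triangle DEZ: cos(∠DEZ) = ((9·√2)² + 9² − 9²) / (2·9·√2·9) = 162/229.1 = 0.7071, so ∠DEZ = 45°.

Therefore, the measure of angle ∠DEZ = 45°.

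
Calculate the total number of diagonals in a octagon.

Total line segments between 8 vertices = C(8,2) = 28.
Subtract the 8 sides: 28 - 8 = 20 diagonals.

20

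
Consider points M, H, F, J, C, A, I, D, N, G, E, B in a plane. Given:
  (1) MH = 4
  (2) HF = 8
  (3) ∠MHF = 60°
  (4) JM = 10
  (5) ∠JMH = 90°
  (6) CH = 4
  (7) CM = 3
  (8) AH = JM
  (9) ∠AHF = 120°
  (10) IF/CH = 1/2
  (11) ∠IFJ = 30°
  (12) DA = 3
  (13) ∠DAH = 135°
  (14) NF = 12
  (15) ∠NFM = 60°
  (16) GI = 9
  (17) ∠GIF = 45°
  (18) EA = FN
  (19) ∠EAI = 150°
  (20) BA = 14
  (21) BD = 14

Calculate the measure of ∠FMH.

Step 1: By the law of cosines on triangle MHF: MF² = 4² + 8² − 2·4·8·cos(60°) = 48, so MF = 4·√3.
Step 2: By the inverse law of cosines on triangle FMH: cos(∠FMH) = ((4·√3)² + 4² − 8²) / (2·4·√3·4) = 0/55.43 = 0, so ∠FMH = 90°.

Therefore, the measure of angle ∠FMH = 90°.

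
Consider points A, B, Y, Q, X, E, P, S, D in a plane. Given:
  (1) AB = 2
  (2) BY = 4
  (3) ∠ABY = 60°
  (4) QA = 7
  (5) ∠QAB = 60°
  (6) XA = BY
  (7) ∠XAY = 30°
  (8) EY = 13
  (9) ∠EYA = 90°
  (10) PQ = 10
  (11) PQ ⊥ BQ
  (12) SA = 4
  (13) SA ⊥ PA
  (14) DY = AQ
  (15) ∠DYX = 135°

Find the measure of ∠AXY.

From the given relations: XA = BY = 4.
Step 1: By the law of cosines on triangle ABY: AY² = 2² + 4² − 2·2·4·cos(60°) = 12, so AY = 2·√3.
Step 2: By the law of cosines on triangle XAY: XY² = 4² + (2·√3)² − 2·4·2·√3·cos(30°) = 4, so XY = 2.
Step 3: By the inverse law of cosines on triangle AXY: cos(∠AXY) = (4² + 2² − (2·√3)²) / (2·4·2) = 8/16 = 0.5, so ∠AXY = 60°.

Therefore, the measure of angle ∠AXY = 60°.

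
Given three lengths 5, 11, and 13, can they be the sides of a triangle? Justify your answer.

Sort the sides: 5, 11, 13.
It suffices to check that the sum of the two smallest exceeds the largest:
5 + 11 = 16 > 13. ✓
Yes, a valid triangle can be formed.

Yes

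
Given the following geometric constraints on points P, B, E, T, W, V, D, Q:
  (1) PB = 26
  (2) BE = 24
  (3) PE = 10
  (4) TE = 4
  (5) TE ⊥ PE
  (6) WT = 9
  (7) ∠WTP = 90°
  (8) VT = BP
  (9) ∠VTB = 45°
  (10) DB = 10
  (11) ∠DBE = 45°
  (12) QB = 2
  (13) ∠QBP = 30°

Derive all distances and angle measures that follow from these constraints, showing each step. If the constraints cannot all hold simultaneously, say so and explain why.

The constraints are consistent.

From the given relations:
  VT = BP = 26

Step 1: From PE = 10, ET = 4, and ∠PET = 90°, by the law of cosines:
  PT² = PE² + ET² - 2·PE·ET·cos(90°) = 100 + 16 - 0 = 116
  PT = 2·√29

Step 2: From PB = 26, BQ = 2, and ∠PBQ = 30°, by the law of cosines:
  PQ² = PB² + BQ² - 2·PB·BQ·cos(30°) = 676 + 4 - 90.07 = 589.9
  PQ ≈ 24.29

Step 3: From EB = 24, BD = 10, and ∠EBD = 45°, by the law of cosines:
  ED² = EB² + BD² - 2·EB·BD·cos(45°) = 576 + 100 - 339.4 = 336.6
  ED ≈ 18.35

Step 4: From PB = 26, PE = 10, BE = 24, by the inverse law of cosines:
  cos(∠BPE) = (PB² + PE² - BE²) / (2·PB·PE)
  ∠BPE = 67.38°

Step 5: From BE = 24, BP = 26, EP = 10, by the inverse law of cosines:
  cos(∠EBP) = (BE² + BP² - EP²) / (2·BE·BP)
  ∠EBP = 22.62°

Step 6: From EB = 24, EP = 10, BP = 26, by the inverse law of cosines:
  cos(∠BEP) = (EB² + EP² - BP²) / (2·EB·EP)
  ∠BEP = 90°

Step 7: From PT = 2·√29, TW = 9, and ∠PTW = 90°, by the law of cosines:
  PW² = PT² + TW² - 2·PT·TW·cos(90°) = 116 + 81 - 0 = 197
  PW = √197

Step 8: From PB = 26, PQ = 24.29, BQ = 2, by the inverse law of cosines:
  cos(∠BPQ) = (PB² + PQ² - BQ²) / (2·PB·PQ)
  ∠BPQ = 2.36°

Step 9: From PE = 10, PT = 2·√29, ET = 4, by the inverse law of cosines:
  cos(∠EPT) = (PE² + PT² - ET²) / (2·PE·PT)
  ∠EPT = 21.8°

Step 10: From EB = 24, ED = 18.35, BD = 10, by the inverse law of cosines:
  cos(∠BED) = (EB² + ED² - BD²) / (2·EB·ED)
  ∠BED = 22.67°

Step 11: From TE = 4, TP = 2·√29, EP = 10, by the inverse law of cosines:
  cos(∠ETP) = (TE² + TP² - EP²) / (2·TE·TP)
  ∠ETP = 68.2°

Step 12: From DB = 10, DE = 18.35, BE = 24, by the inverse law of cosines:
  cos(∠BDE) = (DB² + DE² - BE²) / (2·DB·DE)
  ∠BDE = 112.33°

Step 13: From QB = 2, QP = 24.29, BP = 26, by the inverse law of cosines:
  cos(∠BQP) = (QB² + QP² - BP²) / (2·QB·QP)
  ∠BQP = 147.64°

Step 14: From PT = 2·√29, PW = √197, TW = 9, by the inverse law of cosines:
  cos(∠TPW) = (PT² + PW² - TW²) / (2·PT·PW)
  ∠TPW = 39.88°

Step 15: From WP = √197, WT = 9, PT = 2·√29, by the inverse law of cosines:
  cos(∠PWT) = (WP² + WT² - PT²) / (2·WP·WT)
  ∠PWT = 50.12°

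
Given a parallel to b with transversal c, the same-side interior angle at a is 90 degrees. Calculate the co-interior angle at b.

Co-interior angles (same-side interior) formed by parallel lines and a transversal are supplementary (sum to 180 degrees).
The given angle is 90 degrees.
The co-interior angle = 180 - 90 = 90 degrees.

90 degrees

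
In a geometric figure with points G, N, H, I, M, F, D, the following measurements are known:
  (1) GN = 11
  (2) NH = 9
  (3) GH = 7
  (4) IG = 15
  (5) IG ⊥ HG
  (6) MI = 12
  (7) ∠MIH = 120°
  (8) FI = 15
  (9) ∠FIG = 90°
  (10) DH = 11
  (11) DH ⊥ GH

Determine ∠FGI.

Step 1: By the law of cosines on triangle GIF: GF² = 15² + 15² − 2·15·15·cos(90°) = 450, so GF = 15·√2.
Step 2: By the inverse law of cosines on triangle FGI: cos(∠FGI) = ((15·√2)² + 15² − 15²) / (2·15·√2·15) = 450/636.4 = 0.7071, so ∠FGI = 45°.

Therefore, the measure of angle ∠FGI = 45°.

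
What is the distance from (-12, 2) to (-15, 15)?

d = sqrt((-15 - -12)^2 + (15 - 2)^2)
d = sqrt(-3^2 + 13^2)
d = sqrt(9 + 169)
d = sqrt(178)

sqrt(178)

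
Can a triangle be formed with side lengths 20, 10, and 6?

No.
The triangle inequality is violated: 10 + 6 = 16 ≤ 20.
These lengths cannot form a triangle.

No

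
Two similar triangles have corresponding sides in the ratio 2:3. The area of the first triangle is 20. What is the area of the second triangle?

The ratio of areas of similar triangles = (side ratio)^2.
Side ratio = 2:3, so area ratio = 4:9.
Area of the second triangle / Area of the first triangle = 9/4
Area of the second triangle = 20 * 9/4 = 45

45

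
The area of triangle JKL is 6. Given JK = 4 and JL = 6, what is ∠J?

From the SAS area formula Area = (1/2)ab sin(C), rearranging gives sin(C) = 2*Area/(ab).
sin(C) = 2 * 6 / (24) = 1/2.
Therefore C = arcsin(1/2) = 30°.
Since sin(180° - C) = sin(C), the obtuse angle 150° gives the same area, so C = 30° or C = 150°.

30° or 150°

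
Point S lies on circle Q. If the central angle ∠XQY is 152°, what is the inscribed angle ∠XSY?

An inscribed angle intercepts an arc from a point on the circle, while the central angle intercepts the same arc from the center.
The inscribed angle is always half the central angle: 152° / 2 = 76°.

76°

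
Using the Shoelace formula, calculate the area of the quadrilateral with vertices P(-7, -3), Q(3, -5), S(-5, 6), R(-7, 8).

Shoelace: sum of cross terms = 116, Area = (1/2)|116| = 58

58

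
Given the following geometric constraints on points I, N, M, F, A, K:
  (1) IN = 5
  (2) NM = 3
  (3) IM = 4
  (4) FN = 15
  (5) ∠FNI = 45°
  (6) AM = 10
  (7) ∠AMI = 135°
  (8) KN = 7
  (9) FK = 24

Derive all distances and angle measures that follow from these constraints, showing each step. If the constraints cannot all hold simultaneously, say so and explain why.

These constraints are not satisfiable: by the triangle inequality in triangle NFK, (4) FN = 15 and (8) KN = 7 force FK ≤ 15 + 7 = 22, but (9) says FK = 24. No planar figure meets all of them, so nothing further can be derived.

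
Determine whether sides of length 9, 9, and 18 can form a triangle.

No.
The triangle inequality is violated: 9 + 9 = 18 ≤ 18.
These lengths cannot form a triangle.

No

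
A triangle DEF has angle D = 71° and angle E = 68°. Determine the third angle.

angle F = 180 - 71 - 68 = 41 degrees.

41 degrees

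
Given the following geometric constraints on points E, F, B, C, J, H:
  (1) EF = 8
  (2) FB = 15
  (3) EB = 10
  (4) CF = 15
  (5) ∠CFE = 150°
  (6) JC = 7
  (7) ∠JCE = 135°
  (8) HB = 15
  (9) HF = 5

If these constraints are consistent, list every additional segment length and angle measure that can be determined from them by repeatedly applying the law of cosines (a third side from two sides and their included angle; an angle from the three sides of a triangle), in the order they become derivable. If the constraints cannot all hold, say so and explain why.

The constraints are consistent. Derivable facts, in order:
After 1 step:
- EC ≈ 22.29
- ∠BEF = 112.41°
- ∠BFE = 38.05°
- ∠BFH = 80.41°
- ∠BHF = 80.41°
- ∠EBF = 29.54°
- ∠FBH = 19.19°
After 2 steps:
- EJ ≈ 27.69
- ∠CEF = 19.66°
- ∠ECF = 10.34°
After 3 steps:
- ∠CEJ = 10.3°
- ∠CJE = 34.7°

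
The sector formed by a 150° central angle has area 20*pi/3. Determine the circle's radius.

r² = 360 × 20*pi/3 / (π × 150) = 16, so r = 4.

4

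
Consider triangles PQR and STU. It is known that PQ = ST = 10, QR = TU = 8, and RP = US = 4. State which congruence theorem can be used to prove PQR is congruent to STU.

The given information provides:
PQ = ST = 10, QR = TU = 8, and RP = US = 4
This matches the SSS congruence theorem.
All three pairs of corresponding sides are equal (Side-Side-Side).

SSS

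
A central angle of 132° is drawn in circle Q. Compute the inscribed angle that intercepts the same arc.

Inscribed angle = 132° / 2 = 66° (inscribed angle theorem).

66°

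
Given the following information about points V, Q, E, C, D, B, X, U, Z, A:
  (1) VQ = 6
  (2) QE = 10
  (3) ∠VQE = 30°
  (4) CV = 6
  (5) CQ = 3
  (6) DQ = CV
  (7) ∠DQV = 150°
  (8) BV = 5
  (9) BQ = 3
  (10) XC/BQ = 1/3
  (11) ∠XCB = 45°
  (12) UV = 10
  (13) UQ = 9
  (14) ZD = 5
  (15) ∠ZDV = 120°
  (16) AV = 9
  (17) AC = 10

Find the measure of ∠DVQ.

From the given relations: DQ = CV = 6.
Step 1: By the law of cosines on triangle VQD: VD² = 6² + 6² − 2·6·6·cos(150°) = 134.35, so VD ≈ 11.59.
Step 2: By the inverse law of cosines on triangle DVQ: cos(∠DVQ) = (11.59² + 6² − 6²) / (2·11.59·6) = 134.35/139.09 = 0.9659, so ∠DVQ = 15°.

Therefore, the measure of angle ∠DVQ = 15°.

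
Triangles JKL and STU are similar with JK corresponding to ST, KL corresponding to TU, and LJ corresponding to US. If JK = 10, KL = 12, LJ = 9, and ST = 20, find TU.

Since the triangles are similar, the ratio of corresponding sides is constant.
Scale factor k = ST / JK = 20 / 10 = 2
TU = k * KL = 2 * 12 = 24

24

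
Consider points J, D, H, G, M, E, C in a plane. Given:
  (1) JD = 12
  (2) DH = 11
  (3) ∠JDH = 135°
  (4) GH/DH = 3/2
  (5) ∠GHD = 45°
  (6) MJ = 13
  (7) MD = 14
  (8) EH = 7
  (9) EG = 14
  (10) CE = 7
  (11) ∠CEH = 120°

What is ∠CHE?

Step 1: By the law of cosines on triangle HEC: HC² = 7² + 7² − 2·7·7·cos(120°) = 147, so HC = 7·√3.
Step 2: By the inverse law of cosines on triangle CHE: cos(∠CHE) = ((7·√3)² + 7² − 7²) / (2·7·√3·7) = 147/169.74 = 0.866, so ∠CHE = 30°.

Therefore, the measure of angle ∠CHE = 30°.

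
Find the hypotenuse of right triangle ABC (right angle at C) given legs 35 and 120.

AB = sqrt(35^2 + 120^2) = sqrt(15625) = 125

125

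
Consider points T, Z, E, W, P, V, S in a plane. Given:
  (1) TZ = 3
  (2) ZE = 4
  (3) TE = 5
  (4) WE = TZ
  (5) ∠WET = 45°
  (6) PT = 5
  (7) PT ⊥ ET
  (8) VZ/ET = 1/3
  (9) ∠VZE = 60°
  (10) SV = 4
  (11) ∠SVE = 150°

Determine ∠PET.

Step 1: By the law of cosines on triangle ETP: EP² = 5² + 5² − 2·5·5·cos(90°) = 50, so EP = 5·√2.
Step 2: By the inverse law of cosines on triangle PET: cos(∠PET) = ((5·√2)² + 5² − 5²) / (2·5·√2·5) = 50/70.71 = 0.7071, so ∠PET = 45°.

Therefore, the measure of angle ∠PET = 45°.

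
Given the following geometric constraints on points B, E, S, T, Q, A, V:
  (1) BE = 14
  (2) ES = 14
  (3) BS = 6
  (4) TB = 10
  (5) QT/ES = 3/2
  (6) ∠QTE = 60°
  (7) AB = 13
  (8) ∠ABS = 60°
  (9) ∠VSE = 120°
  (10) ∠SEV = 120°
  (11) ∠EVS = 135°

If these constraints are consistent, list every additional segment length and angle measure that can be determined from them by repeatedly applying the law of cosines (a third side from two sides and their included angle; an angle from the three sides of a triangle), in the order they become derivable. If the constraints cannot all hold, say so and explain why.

These constraints are not satisfiable: (9), (10) and (11) are the three interior angles of triangle VSE, which must sum to 180°, but 120° + 120° + 135° = 375°. No planar figure meets all of them, so nothing further can be derived.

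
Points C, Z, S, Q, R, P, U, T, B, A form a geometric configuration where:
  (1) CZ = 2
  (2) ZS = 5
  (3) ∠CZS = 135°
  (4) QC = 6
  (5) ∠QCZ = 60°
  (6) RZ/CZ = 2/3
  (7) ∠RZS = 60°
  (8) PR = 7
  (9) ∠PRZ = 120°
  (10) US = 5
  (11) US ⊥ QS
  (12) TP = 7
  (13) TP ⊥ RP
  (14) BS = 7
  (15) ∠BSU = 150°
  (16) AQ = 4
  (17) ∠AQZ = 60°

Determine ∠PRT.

Step 1: By the law of cosines on triangle RPT: RT² = 7² + 7² − 2·7·7·cos(90°) = 98, so RT = 7·√2.
Step 2: By the inverse law of cosines on triangle PRT: cos(∠PRT) = (7² + (7·√2)² − 7²) / (2·7·7·√2) = 98/138.59 = 0.7071, so ∠PRT = 45°.

Therefore, the measure of angle ∠PRT = 45°.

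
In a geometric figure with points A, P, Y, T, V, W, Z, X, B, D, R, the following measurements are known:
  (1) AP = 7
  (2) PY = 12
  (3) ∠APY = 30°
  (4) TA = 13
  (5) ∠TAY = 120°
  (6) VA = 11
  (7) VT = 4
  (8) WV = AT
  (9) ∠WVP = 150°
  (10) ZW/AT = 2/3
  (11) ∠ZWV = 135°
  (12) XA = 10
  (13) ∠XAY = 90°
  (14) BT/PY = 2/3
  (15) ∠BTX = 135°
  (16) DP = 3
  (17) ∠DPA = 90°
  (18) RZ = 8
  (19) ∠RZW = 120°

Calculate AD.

Step 1: By the law of cosines on triangle APD: AD² = 7² + 3² − 2·7·3·cos(90°) = 58, so AD = √58.

Therefore, the length of AD = √58.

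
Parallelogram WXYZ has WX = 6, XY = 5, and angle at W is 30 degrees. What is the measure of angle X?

Consecutive angles are supplementary: angle X = 180 - 30 = 150 degrees.

150 degrees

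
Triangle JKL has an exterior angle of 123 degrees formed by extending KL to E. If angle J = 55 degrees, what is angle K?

The exterior angle theorem states that an exterior angle equals the sum of the two non-adjacent interior angles.
So 123 = 55 + angle K, which gives angle K = 123 - 55 = 68 degrees.

68 degrees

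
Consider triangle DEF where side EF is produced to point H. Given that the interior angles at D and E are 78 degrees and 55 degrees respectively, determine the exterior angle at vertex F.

By the exterior angle theorem, an exterior angle of a triangle equals the sum of the two remote interior angles.
Exterior angle = angle D + angle E
Exterior angle = 78 + 55 = 133 degrees

133 degrees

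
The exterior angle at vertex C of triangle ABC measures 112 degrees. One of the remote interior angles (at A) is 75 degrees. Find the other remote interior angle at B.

angle B = 112 - 75 = 37 degrees (exterior angle theorem).

37 degrees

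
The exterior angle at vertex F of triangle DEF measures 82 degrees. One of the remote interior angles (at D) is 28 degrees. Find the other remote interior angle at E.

By the exterior angle theorem: exterior angle = sum of remote interior angles.
82 = 28 + angle E
angle E = 82 - 28 = 54 degrees

54 degrees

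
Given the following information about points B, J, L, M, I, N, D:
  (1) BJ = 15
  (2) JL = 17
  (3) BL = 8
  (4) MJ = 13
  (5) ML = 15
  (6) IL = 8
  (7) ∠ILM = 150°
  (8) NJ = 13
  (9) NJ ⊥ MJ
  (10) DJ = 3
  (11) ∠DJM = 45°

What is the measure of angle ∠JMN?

Step 1: By the law of cosines on triangle MJN: MN² = 13² + 13² − 2·13·13·cos(90°) = 338, so MN = 13·√2.
Step 2: By the inverse law of cosines on triangle JMN: cos(∠JMN) = (13² + (13·√2)² − 13²) / (2·13·13·√2) = 338/478 = 0.7071, so ∠JMN = 45°.

Therefore, the measure of angle ∠JMN = 45°.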